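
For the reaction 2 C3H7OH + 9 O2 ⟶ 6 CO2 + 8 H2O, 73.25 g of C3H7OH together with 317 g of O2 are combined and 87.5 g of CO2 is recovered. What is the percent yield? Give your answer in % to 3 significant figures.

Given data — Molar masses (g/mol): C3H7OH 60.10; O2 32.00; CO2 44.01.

n(C3H7OH) = 73.25 / 60.10 = 1.219 mol
n(O2) = 317.0 / 32.00 = 9.906 mol
n/ν for C3H7OH = 1.219/2 = 0.6095
n/ν for O2 = 9.906/9 = 1.101
Smallest n/ν is C3H7OH → limiting reagent.
theoretical n(CO2) = (6/2) × 1.219 = 3.657 mol → 160.9 g
% yield = 87.5 / 160.9 × 100 = 54.38 %

54.4 %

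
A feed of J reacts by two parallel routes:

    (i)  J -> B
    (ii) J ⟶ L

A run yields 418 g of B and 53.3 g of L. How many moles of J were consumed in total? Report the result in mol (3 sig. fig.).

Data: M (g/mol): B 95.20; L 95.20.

n(B) = 418 / 95.20 = 4.391 mol
n(L) = 53.3 / 95.20 = 0.5599 mol
n(J) via (i) = (1/1)×4.391 = 4.391 mol
n(J) via (ii) = (1/1)×0.5599 = 0.5599 mol
total n(J) = 4.391 + 0.5599 = 4.951 mol

4.95 mol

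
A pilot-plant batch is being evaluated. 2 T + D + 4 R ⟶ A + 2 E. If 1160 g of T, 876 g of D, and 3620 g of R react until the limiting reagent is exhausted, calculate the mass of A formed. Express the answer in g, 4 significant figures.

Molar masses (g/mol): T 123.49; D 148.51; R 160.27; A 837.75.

3935 g

n(T) = 1160 / 123.49 = 9.393 mol
n(D) = 876.0 / 148.51 = 5.899 mol
n(R) = 3620 / 160.27 = 22.59 mol
n/ν → T: 4.697, D: 5.899, R: 5.648; T is limiting.
n(A) = (1/2) × 9.393 = 4.697 mol
mass = 4.697 × 837.75 = 3935 g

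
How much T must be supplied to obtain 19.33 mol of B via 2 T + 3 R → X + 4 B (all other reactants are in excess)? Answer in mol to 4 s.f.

n(B) = 19.33 mol
n(T) = (2/4) × 19.33 = 9.665 mol

9.665 mol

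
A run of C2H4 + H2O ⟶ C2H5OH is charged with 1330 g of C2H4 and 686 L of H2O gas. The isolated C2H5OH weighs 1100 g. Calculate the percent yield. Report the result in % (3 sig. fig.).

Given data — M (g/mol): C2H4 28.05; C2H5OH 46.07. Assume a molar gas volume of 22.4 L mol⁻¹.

78.0 %

n(C2H4) = 1330 / 28.05 = 47.42 mol
n(H2O) = 686.0 / 22.4 = 30.63 mol
n/ν → C2H4: 47.42, H2O: 30.63; H2O is limiting.
theoretical n(C2H5OH) = (1/1) × 30.63 = 30.63 mol → 1411 g
% yield = 1100 / 1411 × 100 = 77.96 %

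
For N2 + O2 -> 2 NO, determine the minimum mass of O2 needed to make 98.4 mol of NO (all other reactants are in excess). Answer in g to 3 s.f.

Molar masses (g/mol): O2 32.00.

n(NO) = 98.40 mol
n(O2) = (1/2) × 98.40 = 49.20 mol
mass = 49.20 × 32.00 = 1574 g

1570 g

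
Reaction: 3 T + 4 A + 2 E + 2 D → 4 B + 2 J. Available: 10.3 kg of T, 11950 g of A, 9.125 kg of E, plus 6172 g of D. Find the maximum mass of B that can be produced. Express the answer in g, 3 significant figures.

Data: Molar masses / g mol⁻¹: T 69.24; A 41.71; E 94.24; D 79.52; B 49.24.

7640 g

n(T) = 10.30×1000 / 69.24 = 148.8 mol
n(A) = 11950 / 41.71 = 286.5 mol
n(E) = 9.125×1000 / 94.24 = 96.83 mol
n(D) = 6172 / 79.52 = 77.62 mol
n/ν for T = 148.8/3 = 49.60
n/ν for A = 286.5/4 = 71.63
n/ν for E = 96.83/2 = 48.42
n/ν for D = 77.62/2 = 38.81
Smallest n/ν is D → limiting reagent.
n(B) = (4/2) × 77.62 = 155.2 mol
mass = 155.2 × 49.24 = 7642 g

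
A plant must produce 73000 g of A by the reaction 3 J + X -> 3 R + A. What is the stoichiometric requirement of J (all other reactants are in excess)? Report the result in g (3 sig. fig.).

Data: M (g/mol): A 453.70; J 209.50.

n(A) = 73000 / 453.70 = 160.9 mol
n(J) = (3/1) × 160.9 = 482.7 mol
mass = 482.7 × 209.50 = 101100 g

101000 g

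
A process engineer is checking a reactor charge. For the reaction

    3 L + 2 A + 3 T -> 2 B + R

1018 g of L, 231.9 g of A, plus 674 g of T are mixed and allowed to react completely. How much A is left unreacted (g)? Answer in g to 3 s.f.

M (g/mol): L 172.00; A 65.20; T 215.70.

n(L) = 1018 / 172.00 = 5.919 mol
n(A) = 231.9 / 65.20 = 3.557 mol
n(T) = 674.0 / 215.70 = 3.125 mol
n/ν for L = 5.919/3 = 1.973
n/ν for A = 3.557/2 = 1.779
n/ν for T = 3.125/3 = 1.042
Smallest n/ν is T → limiting reagent.
A consumed = (2/3) × 3.125 = 2.083 mol
A remaining = 3.557 − 2.083 = 1.474 mol
mass = 1.474 × 65.20 = 96.10 g

96.1 g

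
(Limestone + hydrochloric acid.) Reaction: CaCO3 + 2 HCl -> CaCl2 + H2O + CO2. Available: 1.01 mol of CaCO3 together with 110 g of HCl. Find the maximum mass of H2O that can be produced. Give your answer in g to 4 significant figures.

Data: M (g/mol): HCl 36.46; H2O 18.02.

n(CaCO3) = 1.010 mol
n(HCl) = 110.0 / 36.46 = 3.017 mol
n/ν for CaCO3 = 1.010/1 = 1.010
n/ν for HCl = 3.017/2 = 1.509
Smallest n/ν is CaCO3 → limiting reagent.
n(H2O) = (1/1) × 1.010 = 1.010 mol
mass = 1.010 × 18.02 = 18.20 g

18.20 g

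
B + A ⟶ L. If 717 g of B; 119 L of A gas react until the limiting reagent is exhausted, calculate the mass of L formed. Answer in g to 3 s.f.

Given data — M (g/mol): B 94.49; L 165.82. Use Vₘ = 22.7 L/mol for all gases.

869 g

n(B) = 717.0 / 94.49 = 7.588 mol
n(A) = 119.0 / 22.7 = 5.242 mol
n/ν for B = 7.588/1 = 7.588
n/ν for A = 5.242/1 = 5.242
Smallest n/ν is A → limiting reagent.
n(L) = (1/1) × 5.242 = 5.242 mol
mass = 5.242 × 165.82 = 869.2 g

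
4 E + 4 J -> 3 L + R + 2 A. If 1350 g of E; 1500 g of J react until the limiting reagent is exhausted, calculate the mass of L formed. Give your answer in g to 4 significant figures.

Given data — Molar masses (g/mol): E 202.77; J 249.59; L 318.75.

1437 g

n(E) = 1350 / 202.77 = 6.658 mol
n(J) = 1500 / 249.59 = 6.010 mol
n/ν for E = 6.658/4 = 1.665
n/ν for J = 6.010/4 = 1.503
Smallest n/ν is J → limiting reagent.
n(L) = (3/4) × 6.010 = 4.508 mol
mass = 4.508 × 318.75 = 1437 g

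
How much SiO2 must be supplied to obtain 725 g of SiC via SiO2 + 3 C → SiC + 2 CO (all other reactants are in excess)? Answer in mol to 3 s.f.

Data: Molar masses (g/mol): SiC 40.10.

18.1 mol

n(SiC) = 725 / 40.10 = 18.08 mol
n(SiO2) = (1/1) × 18.08 = 18.08 mol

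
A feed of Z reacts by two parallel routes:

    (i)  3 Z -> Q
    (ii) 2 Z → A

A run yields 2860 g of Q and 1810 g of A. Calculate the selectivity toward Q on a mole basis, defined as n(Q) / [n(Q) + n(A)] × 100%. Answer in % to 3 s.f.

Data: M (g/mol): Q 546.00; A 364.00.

51.3 %

n(Q) = 2860 / 546.00 = 5.238 mol
n(A) = 1810 / 364.00 = 4.973 mol
selectivity = 5.238/(5.238+4.973) × 100 = 51.30 %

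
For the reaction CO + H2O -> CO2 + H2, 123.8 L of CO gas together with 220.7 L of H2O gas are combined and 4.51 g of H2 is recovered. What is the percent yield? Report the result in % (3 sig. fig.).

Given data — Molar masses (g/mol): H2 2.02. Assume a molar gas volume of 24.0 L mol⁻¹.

43.3 %

n(CO) = 123.8 / 24.0 = 5.158 mol
n(H2O) = 220.7 / 24.0 = 9.196 mol
n/ν for CO = 5.158/1 = 5.158
n/ν for H2O = 9.196/1 = 9.196
Smallest n/ν is CO → limiting reagent.
theoretical n(H2) = (1/1) × 5.158 = 5.158 mol → 10.42 g
% yield = 4.51 / 10.42 × 100 = 43.28 %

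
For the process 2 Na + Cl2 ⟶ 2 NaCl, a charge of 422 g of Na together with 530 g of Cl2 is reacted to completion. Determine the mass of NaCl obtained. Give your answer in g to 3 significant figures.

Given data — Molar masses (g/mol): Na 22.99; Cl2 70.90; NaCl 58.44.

n(Na) = 422.0 / 22.99 = 18.36 mol
n(Cl2) = 530.0 / 70.90 = 7.475 mol
n/ν for Na = 18.36/2 = 9.180
n/ν for Cl2 = 7.475/1 = 7.475
Smallest n/ν is Cl2 → limiting reagent.
n(NaCl) = (2/1) × 7.475 = 14.95 mol
mass = 14.95 × 58.44 = 873.7 g

874 g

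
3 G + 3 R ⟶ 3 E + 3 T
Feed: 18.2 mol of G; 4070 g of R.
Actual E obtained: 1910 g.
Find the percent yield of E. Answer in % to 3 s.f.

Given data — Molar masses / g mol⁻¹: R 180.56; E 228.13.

n(G) = 18.20 mol
n(R) = 4070 / 180.56 = 22.54 mol
n/ν for G = 18.20/3 = 6.067
n/ν for R = 22.54/3 = 7.513
Smallest n/ν is G → limiting reagent.
theoretical n(E) = (3/3) × 18.20 = 18.20 mol → 4152 g
% yield = 1910 / 4152 × 100 = 46.00 %

46.0 %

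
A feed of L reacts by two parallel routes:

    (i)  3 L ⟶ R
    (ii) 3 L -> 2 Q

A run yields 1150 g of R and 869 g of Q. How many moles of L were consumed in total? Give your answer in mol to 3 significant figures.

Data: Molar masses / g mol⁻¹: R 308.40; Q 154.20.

n(R) = 1150 / 308.40 = 3.729 mol
n(Q) = 869 / 154.20 = 5.636 mol
n(L) via (i) = (3/1)×3.729 = 11.19 mol
n(L) via (ii) = (3/2)×5.636 = 8.454 mol
total n(L) = 11.19 + 8.454 = 19.64 mol

19.6 mol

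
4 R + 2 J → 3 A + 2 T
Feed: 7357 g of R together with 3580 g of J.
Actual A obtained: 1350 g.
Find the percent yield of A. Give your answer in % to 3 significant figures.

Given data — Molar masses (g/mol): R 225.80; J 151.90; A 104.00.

53.1 %

n(R) = 7357 / 225.80 = 32.58 mol
n(J) = 3580 / 151.90 = 23.57 mol
n/ν for R = 32.58/4 = 8.145
n/ν for J = 23.57/2 = 11.79
Smallest n/ν is R → limiting reagent.
theoretical n(A) = (3/4) × 32.58 = 24.44 mol → 2542 g
% yield = 1350 / 2542 × 100 = 53.11 %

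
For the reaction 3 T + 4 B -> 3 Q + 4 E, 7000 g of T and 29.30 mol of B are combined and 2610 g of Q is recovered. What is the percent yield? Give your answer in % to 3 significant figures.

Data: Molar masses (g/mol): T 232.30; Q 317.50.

n(T) = 7000 / 232.30 = 30.13 mol
n(B) = 29.30 mol
n/ν → T: 10.04, B: 7.325; B is limiting.
theoretical n(Q) = (3/4) × 29.30 = 21.98 mol → 6979 g
% yield = 2610 / 6979 × 100 = 37.40 %

37.4 %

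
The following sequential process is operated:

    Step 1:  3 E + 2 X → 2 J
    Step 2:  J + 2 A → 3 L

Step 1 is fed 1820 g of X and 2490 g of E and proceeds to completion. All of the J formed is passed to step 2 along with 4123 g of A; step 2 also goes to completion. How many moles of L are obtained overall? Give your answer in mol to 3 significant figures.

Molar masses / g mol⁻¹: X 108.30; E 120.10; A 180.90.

Step 1:
n(X) = 1820 / 108.30 = 16.81 mol
n(E) = 2490 / 120.10 = 20.73 mol
n/ν for X = 16.81/2 = 8.405
n/ν for E = 20.73/3 = 6.910
Smallest n/ν is E → limiting reagent.
n(J) produced = (2/3) × 20.73 = 13.82 mol
Step 2:
n(J) available = 13.82 mol
n(A) = 4123 / 180.90 = 22.79 mol
n/ν for J = 13.82/1 = 13.82
n/ν for A = 22.79/2 = 11.40
Smallest n/ν is A → limiting reagent.
n(L) = (3/2) × 22.79 = 34.19 mol

34.2 mol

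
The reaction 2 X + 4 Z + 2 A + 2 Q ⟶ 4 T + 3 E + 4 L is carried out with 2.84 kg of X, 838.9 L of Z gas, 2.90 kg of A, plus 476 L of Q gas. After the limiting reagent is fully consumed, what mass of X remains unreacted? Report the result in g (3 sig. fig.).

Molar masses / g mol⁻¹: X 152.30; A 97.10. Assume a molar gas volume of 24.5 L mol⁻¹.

233 g

n(X) = 2.840×1000 / 152.30 = 18.65 mol
n(Z) = 838.9 / 24.5 = 34.24 mol
n(A) = 2.900×1000 / 97.10 = 29.87 mol
n(Q) = 476.0 / 24.5 = 19.43 mol
n/ν for X = 18.65/2 = 9.325
n/ν for Z = 34.24/4 = 8.560
n/ν for A = 29.87/2 = 14.94
n/ν for Q = 19.43/2 = 9.715
Smallest n/ν is Z → limiting reagent.
X consumed = (2/4) × 34.24 = 17.12 mol
X remaining = 18.65 − 17.12 = 1.530 mol
mass = 1.530 × 152.30 = 233.0 g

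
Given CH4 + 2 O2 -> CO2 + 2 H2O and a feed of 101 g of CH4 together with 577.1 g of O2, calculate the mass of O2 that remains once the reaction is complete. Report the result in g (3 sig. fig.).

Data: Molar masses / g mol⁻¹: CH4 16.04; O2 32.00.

174 g

n(CH4) = 101.0 / 16.04 = 6.297 mol
n(O2) = 577.1 / 32.00 = 18.03 mol
n/ν for CH4 = 6.297/1 = 6.297
n/ν for O2 = 18.03/2 = 9.015
Smallest n/ν is CH4 → limiting reagent.
O2 consumed = (2/1) × 6.297 = 12.59 mol
O2 remaining = 18.03 − 12.59 = 5.440 mol
mass = 5.440 × 32.00 = 174.1 g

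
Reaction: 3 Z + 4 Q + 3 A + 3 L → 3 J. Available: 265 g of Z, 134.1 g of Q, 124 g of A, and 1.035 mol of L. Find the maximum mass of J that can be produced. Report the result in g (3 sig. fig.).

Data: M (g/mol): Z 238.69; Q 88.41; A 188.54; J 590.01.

388 g

n(Z) = 265.0 / 238.69 = 1.110 mol
n(Q) = 134.1 / 88.41 = 1.517 mol
n(A) = 124.0 / 188.54 = 0.6577 mol
n(L) = 1.035 mol
n/ν → Z: 0.3700, Q: 0.3793, A: 0.2192, L: 0.3450; A is limiting.
n(J) = (3/3) × 0.6577 = 0.6577 mol
mass = 0.6577 × 590.01 = 388.0 g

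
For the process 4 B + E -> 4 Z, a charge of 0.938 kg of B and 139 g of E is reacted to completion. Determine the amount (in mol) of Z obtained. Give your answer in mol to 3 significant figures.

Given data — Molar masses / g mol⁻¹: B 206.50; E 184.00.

3.02 mol

n(B) = 0.9380×1000 / 206.50 = 4.542 mol
n(E) = 139.0 / 184.00 = 0.7554 mol
n/ν for B = 4.542/4 = 1.136
n/ν for E = 0.7554/1 = 0.7554
Smallest n/ν is E → limiting reagent.
n(Z) = (4/1) × 0.7554 = 3.022 mol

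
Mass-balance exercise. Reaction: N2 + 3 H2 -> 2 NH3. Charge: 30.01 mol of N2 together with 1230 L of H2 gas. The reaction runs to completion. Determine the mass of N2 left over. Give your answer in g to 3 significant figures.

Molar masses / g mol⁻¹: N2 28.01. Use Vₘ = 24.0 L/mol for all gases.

362 g

n(N2) = 30.01 mol
n(H2) = 1230 / 24.0 = 51.25 mol
n/ν for N2 = 30.01/1 = 30.01
n/ν for H2 = 51.25/3 = 17.08
Smallest n/ν is H2 → limiting reagent.
N2 consumed = (1/3) × 51.25 = 17.08 mol
N2 remaining = 30.01 − 17.08 = 12.93 mol
mass = 12.93 × 28.01 = 362.2 g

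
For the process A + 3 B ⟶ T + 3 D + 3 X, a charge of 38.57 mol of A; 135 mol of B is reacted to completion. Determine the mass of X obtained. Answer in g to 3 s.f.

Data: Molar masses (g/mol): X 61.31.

n(A) = 38.57 mol
n(B) = 135.0 mol
n/ν → A: 38.57, B: 45.00; A is limiting.
n(X) = (3/1) × 38.57 = 115.7 mol
mass = 115.7 × 61.31 = 7094 g

7090 g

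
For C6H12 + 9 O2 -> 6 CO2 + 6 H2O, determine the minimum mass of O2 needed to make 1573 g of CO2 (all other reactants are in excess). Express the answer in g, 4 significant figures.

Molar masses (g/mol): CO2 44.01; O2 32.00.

n(CO2) = 1573 / 44.01 = 35.74 mol
n(O2) = (9/6) × 35.74 = 53.61 mol
mass = 53.61 × 32.00 = 1716 g

1716 g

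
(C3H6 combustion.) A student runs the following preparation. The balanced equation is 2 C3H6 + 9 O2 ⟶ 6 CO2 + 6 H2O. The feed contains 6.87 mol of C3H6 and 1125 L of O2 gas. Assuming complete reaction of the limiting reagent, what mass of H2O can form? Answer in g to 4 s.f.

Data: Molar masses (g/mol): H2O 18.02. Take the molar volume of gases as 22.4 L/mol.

371.4 g

n(C3H6) = 6.870 mol
n(O2) = 1125 / 22.4 = 50.22 mol
n/ν for C3H6 = 6.870/2 = 3.435
n/ν for O2 = 50.22/9 = 5.580
Smallest n/ν is C3H6 → limiting reagent.
n(H2O) = (6/2) × 6.870 = 20.61 mol
mass = 20.61 × 18.02 = 371.4 g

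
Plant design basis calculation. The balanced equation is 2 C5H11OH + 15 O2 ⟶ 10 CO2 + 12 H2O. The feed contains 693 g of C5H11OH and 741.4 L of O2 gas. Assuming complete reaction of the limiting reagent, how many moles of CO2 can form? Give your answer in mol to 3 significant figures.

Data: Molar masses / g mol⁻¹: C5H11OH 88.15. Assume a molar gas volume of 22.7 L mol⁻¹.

n(C5H11OH) = 693.0 / 88.15 = 7.862 mol
n(O2) = 741.4 / 22.7 = 32.66 mol
n/ν → C5H11OH: 3.931, O2: 2.177; O2 is limiting.
n(CO2) = (10/15) × 32.66 = 21.77 mol

21.8 mol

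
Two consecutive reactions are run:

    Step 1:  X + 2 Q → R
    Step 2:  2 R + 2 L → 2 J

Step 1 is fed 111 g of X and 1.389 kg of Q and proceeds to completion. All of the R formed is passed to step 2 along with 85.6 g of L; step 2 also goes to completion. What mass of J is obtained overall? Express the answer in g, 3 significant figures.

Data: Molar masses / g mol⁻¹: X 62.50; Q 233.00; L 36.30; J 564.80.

Step 1:
n(X) = 111.0 / 62.50 = 1.776 mol
n(Q) = 1.389×1000 / 233.00 = 5.961 mol
n/ν for X = 1.776/1 = 1.776
n/ν for Q = 5.961/2 = 2.981
Smallest n/ν is X → limiting reagent.
n(R) produced = (1/1) × 1.776 = 1.776 mol
Step 2:
n(R) available = 1.776 mol
n(L) = 85.60 / 36.30 = 2.358 mol
n/ν for R = 1.776/2 = 0.8880
n/ν for L = 2.358/2 = 1.179
Smallest n/ν is R → limiting reagent.
n(J) = (2/2) × 1.776 = 1.776 mol
mass = 1.776 × 564.80 = 1003 g

1000 g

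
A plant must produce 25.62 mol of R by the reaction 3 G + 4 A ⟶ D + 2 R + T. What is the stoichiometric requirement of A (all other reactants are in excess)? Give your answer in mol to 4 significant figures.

n(R) = 25.62 mol
n(A) = (4/2) × 25.62 = 51.24 mol

51.24 mol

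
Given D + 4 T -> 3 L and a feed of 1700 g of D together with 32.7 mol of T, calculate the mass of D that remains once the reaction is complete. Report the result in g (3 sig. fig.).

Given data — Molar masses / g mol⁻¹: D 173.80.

n(D) = 1700 / 173.80 = 9.781 mol
n(T) = 32.70 mol
n/ν for D = 9.781/1 = 9.781
n/ν for T = 32.70/4 = 8.175
Smallest n/ν is T → limiting reagent.
D consumed = (1/4) × 32.70 = 8.175 mol
D remaining = 9.781 − 8.175 = 1.606 mol
mass = 1.606 × 173.80 = 279.1 g

279 g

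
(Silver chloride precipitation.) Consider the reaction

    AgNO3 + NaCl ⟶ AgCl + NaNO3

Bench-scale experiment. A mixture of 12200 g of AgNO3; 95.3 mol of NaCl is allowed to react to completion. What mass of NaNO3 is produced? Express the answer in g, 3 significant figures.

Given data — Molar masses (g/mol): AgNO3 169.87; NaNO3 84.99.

6100 g

n(AgNO3) = 12200 / 169.87 = 71.82 mol
n(NaCl) = 95.30 mol
n/ν → AgNO3: 71.82, NaCl: 95.30; AgNO3 is limiting.
n(NaNO3) = (1/1) × 71.82 = 71.82 mol
mass = 71.82 × 84.99 = 6104 g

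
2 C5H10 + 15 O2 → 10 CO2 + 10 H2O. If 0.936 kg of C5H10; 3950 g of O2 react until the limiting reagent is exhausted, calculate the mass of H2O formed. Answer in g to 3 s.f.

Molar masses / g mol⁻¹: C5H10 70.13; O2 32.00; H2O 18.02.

1200 g

n(C5H10) = 0.9360×1000 / 70.13 = 13.35 mol
n(O2) = 3950 / 32.00 = 123.4 mol
n/ν for C5H10 = 13.35/2 = 6.675
n/ν for O2 = 123.4/15 = 8.227
Smallest n/ν is C5H10 → limiting reagent.
n(H2O) = (10/2) × 13.35 = 66.75 mol
mass = 66.75 × 18.02 = 1203 g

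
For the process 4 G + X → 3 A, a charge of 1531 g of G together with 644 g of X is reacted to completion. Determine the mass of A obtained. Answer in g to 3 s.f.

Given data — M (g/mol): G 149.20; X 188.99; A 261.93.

n(G) = 1531 / 149.20 = 10.26 mol
n(X) = 644.0 / 188.99 = 3.408 mol
n/ν → G: 2.565, X: 3.408; G is limiting.
n(A) = (3/4) × 10.26 = 7.695 mol
mass = 7.695 × 261.93 = 2016 g

2020 g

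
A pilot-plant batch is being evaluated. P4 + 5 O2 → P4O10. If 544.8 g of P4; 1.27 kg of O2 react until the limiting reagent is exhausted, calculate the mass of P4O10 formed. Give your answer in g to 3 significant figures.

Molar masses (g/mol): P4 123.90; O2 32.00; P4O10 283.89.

n(P4) = 544.8 / 123.90 = 4.397 mol
n(O2) = 1.270×1000 / 32.00 = 39.69 mol
n/ν for P4 = 4.397/1 = 4.397
n/ν for O2 = 39.69/5 = 7.938
Smallest n/ν is P4 → limiting reagent.
n(P4O10) = (1/1) × 4.397 = 4.397 mol
mass = 4.397 × 283.89 = 1248 g

1250 g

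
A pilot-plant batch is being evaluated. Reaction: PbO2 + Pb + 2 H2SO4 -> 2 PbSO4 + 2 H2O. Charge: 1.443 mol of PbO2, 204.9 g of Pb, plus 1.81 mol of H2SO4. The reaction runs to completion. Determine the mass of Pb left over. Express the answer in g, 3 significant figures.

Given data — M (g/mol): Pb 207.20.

17.4 g

n(PbO2) = 1.443 mol
n(Pb) = 204.9 / 207.20 = 0.9889 mol
n(H2SO4) = 1.810 mol
n/ν → PbO2: 1.443, Pb: 0.9889, H2SO4: 0.9050; H2SO4 is limiting.
Pb consumed = (1/2) × 1.810 = 0.9050 mol
Pb remaining = 0.9889 − 0.9050 = 0.08390 mol
mass = 0.08390 × 207.20 = 17.38 g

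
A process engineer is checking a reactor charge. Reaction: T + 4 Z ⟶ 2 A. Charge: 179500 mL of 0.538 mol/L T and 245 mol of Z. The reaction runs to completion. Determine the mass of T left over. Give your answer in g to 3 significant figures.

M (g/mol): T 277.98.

9820 g

n(T) = 0.538 × 179500/1000 = 96.57 mol
n(Z) = 245.0 mol
n/ν for T = 96.57/1 = 96.57
n/ν for Z = 245.0/4 = 61.25
Smallest n/ν is Z → limiting reagent.
T consumed = (1/4) × 245.0 = 61.25 mol
T remaining = 96.57 − 61.25 = 35.32 mol
mass = 35.32 × 277.98 = 9818 g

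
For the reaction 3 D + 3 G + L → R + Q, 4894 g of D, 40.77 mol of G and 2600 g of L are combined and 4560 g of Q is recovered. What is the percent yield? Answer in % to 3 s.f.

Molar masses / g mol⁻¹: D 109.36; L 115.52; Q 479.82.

n(D) = 4894 / 109.36 = 44.75 mol
n(G) = 40.77 mol
n(L) = 2600 / 115.52 = 22.51 mol
n/ν for D = 44.75/3 = 14.92
n/ν for G = 40.77/3 = 13.59
n/ν for L = 22.51/1 = 22.51
Smallest n/ν is G → limiting reagent.
theoretical n(Q) = (1/3) × 40.77 = 13.59 mol → 6521 g
% yield = 4560 / 6521 × 100 = 69.93 %

69.9 %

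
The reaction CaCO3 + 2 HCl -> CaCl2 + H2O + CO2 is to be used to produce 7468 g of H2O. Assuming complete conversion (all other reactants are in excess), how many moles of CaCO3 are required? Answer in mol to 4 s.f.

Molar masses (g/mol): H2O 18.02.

n(H2O) = 7468 / 18.02 = 414.4 mol
n(CaCO3) = (1/1) × 414.4 = 414.4 mol

414.4 mol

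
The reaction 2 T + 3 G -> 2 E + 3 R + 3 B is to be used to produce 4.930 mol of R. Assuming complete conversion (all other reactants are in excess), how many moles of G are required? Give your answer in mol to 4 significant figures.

4.930 mol

n(R) = 4.930 mol
n(G) = (3/3) × 4.930 = 4.930 mol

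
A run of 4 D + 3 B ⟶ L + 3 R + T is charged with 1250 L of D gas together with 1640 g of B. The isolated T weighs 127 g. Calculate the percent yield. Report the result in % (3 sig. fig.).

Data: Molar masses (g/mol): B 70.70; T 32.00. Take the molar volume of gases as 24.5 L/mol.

51.3 %

n(D) = 1250 / 24.5 = 51.02 mol
n(B) = 1640 / 70.70 = 23.20 mol
n/ν for D = 51.02/4 = 12.76
n/ν for B = 23.20/3 = 7.733
Smallest n/ν is B → limiting reagent.
theoretical n(T) = (1/3) × 23.20 = 7.733 mol → 247.5 g
% yield = 127 / 247.5 × 100 = 51.31 %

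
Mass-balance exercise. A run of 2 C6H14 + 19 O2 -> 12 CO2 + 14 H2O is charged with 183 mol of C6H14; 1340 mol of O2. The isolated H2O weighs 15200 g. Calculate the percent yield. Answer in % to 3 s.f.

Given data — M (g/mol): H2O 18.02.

85.4 %

n(C6H14) = 183.0 mol
n(O2) = 1340 mol
n/ν for C6H14 = 183.0/2 = 91.50
n/ν for O2 = 1340/19 = 70.53
Smallest n/ν is O2 → limiting reagent.
theoretical n(H2O) = (14/19) × 1340 = 987.4 mol → 17790 g
% yield = 15200 / 17790 × 100 = 85.44 %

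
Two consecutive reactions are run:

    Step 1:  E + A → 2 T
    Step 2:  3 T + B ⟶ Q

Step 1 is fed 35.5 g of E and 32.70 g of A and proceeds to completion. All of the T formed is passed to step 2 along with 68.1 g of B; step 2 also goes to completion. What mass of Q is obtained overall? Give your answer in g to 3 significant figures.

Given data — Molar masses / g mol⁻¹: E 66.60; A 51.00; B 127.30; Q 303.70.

Step 1:
n(E) = 35.50 / 66.60 = 0.5330 mol
n(A) = 32.70 / 51.00 = 0.6412 mol
n/ν → E: 0.5330, A: 0.6412; E is limiting.
n(T) produced = (2/1) × 0.5330 = 1.066 mol
Step 2:
n(T) available = 1.066 mol
n(B) = 68.10 / 127.30 = 0.5350 mol
n/ν → T: 0.3553, B: 0.5350; T is limiting.
n(Q) = (1/3) × 1.066 = 0.3553 mol
mass = 0.3553 × 303.70 = 107.9 g

108 g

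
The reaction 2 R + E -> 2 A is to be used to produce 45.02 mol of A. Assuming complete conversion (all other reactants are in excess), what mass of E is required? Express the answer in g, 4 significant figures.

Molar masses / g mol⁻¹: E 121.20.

n(A) = 45.02 mol
n(E) = (1/2) × 45.02 = 22.51 mol
mass = 22.51 × 121.20 = 2728 g

2728 g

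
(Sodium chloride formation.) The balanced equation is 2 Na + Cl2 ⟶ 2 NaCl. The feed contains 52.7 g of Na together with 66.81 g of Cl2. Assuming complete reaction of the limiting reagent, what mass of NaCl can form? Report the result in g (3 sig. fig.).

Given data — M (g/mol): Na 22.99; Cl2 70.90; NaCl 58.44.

n(Na) = 52.70 / 22.99 = 2.292 mol
n(Cl2) = 66.81 / 70.90 = 0.9423 mol
n/ν for Na = 2.292/2 = 1.146
n/ν for Cl2 = 0.9423/1 = 0.9423
Smallest n/ν is Cl2 → limiting reagent.
n(NaCl) = (2/1) × 0.9423 = 1.885 mol
mass = 1.885 × 58.44 = 110.2 g

110 g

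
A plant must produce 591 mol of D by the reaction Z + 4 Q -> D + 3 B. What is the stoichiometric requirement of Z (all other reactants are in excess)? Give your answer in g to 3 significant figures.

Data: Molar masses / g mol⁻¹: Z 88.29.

n(D) = 591.0 mol
n(Z) = (1/1) × 591.0 = 591.0 mol
mass = 591.0 × 88.29 = 52180 g

52200 g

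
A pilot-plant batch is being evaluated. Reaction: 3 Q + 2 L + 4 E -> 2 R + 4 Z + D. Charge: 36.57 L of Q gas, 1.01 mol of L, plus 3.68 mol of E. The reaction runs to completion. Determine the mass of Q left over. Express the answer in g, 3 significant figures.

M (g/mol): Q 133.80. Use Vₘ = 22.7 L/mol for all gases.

12.8 g

n(Q) = 36.57 / 22.7 = 1.611 mol
n(L) = 1.010 mol
n(E) = 3.680 mol
n/ν for Q = 1.611/3 = 0.5370
n/ν for L = 1.010/2 = 0.5050
n/ν for E = 3.680/4 = 0.9200
Smallest n/ν is L → limiting reagent.
Q consumed = (3/2) × 1.010 = 1.515 mol
Q remaining = 1.611 − 1.515 = 0.09600 mol
mass = 0.09600 × 133.80 = 12.84 g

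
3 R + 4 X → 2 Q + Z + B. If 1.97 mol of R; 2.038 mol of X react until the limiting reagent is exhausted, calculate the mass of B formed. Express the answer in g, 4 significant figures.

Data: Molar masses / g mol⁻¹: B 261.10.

133.0 g

n(R) = 1.970 mol
n(X) = 2.038 mol
n/ν for R = 1.970/3 = 0.6567
n/ν for X = 2.038/4 = 0.5095
Smallest n/ν is X → limiting reagent.
n(B) = (1/4) × 2.038 = 0.5095 mol
mass = 0.5095 × 261.10 = 133.0 g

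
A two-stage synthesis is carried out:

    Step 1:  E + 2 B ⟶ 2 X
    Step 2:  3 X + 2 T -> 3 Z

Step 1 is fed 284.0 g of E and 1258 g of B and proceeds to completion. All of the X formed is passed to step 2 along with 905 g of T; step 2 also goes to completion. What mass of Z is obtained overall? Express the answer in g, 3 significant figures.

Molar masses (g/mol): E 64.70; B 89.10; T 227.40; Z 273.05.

1630 g

Step 1:
n(E) = 284.0 / 64.70 = 4.389 mol
n(B) = 1258 / 89.10 = 14.12 mol
n/ν for E = 4.389/1 = 4.389
n/ν for B = 14.12/2 = 7.060
Smallest n/ν is E → limiting reagent.
n(X) produced = (2/1) × 4.389 = 8.778 mol
Step 2:
n(X) available = 8.778 mol
n(T) = 905.0 / 227.40 = 3.980 mol
n/ν for X = 8.778/3 = 2.926
n/ν for T = 3.980/2 = 1.990
Smallest n/ν is T → limiting reagent.
n(Z) = (3/2) × 3.980 = 5.970 mol
mass = 5.970 × 273.05 = 1630 g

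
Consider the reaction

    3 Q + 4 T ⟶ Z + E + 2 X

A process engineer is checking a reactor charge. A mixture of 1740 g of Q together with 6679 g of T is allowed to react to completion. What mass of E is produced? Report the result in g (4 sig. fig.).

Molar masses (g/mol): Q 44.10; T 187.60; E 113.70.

n(Q) = 1740 / 44.10 = 39.46 mol
n(T) = 6679 / 187.60 = 35.60 mol
n/ν for Q = 39.46/3 = 13.15
n/ν for T = 35.60/4 = 8.900
Smallest n/ν is T → limiting reagent.
n(E) = (1/4) × 35.60 = 8.900 mol
mass = 8.900 × 113.70 = 1012 g

1012 g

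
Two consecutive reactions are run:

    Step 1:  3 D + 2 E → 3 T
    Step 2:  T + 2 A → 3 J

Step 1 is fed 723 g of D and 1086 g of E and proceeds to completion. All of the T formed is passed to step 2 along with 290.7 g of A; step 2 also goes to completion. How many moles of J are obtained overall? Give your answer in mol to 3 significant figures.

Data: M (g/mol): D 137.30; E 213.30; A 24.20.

15.8 mol

Step 1:
n(D) = 723.0 / 137.30 = 5.266 mol
n(E) = 1086 / 213.30 = 5.091 mol
n/ν for D = 5.266/3 = 1.755
n/ν for E = 5.091/2 = 2.546
Smallest n/ν is D → limiting reagent.
n(T) produced = (3/3) × 5.266 = 5.266 mol
Step 2:
n(T) available = 5.266 mol
n(A) = 290.7 / 24.20 = 12.01 mol
n/ν for T = 5.266/1 = 5.266
n/ν for A = 12.01/2 = 6.005
Smallest n/ν is T → limiting reagent.
n(J) = (3/1) × 5.266 = 15.80 mol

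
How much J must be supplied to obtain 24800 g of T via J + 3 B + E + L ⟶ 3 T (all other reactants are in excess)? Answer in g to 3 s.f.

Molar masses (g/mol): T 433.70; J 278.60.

n(T) = 24800 / 433.70 = 57.18 mol
n(J) = (1/3) × 57.18 = 19.06 mol
mass = 19.06 × 278.60 = 5310 g

5310 g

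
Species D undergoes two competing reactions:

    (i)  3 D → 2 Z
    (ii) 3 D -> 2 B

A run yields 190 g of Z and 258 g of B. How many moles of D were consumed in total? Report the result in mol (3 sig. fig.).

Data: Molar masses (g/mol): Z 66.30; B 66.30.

10.1 mol

n(Z) = 190 / 66.30 = 2.866 mol
n(B) = 258 / 66.30 = 3.891 mol
n(D) via (i) = (3/2)×2.866 = 4.299 mol
n(D) via (ii) = (3/2)×3.891 = 5.837 mol
total n(D) = 4.299 + 5.837 = 10.14 mol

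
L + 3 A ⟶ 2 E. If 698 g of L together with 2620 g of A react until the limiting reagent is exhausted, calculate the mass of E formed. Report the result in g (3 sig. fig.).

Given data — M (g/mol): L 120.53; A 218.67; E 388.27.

3100 g

n(L) = 698.0 / 120.53 = 5.791 mol
n(A) = 2620 / 218.67 = 11.98 mol
n/ν for L = 5.791/1 = 5.791
n/ν for A = 11.98/3 = 3.993
Smallest n/ν is A → limiting reagent.
n(E) = (2/3) × 11.98 = 7.987 mol
mass = 7.987 × 388.27 = 3101 g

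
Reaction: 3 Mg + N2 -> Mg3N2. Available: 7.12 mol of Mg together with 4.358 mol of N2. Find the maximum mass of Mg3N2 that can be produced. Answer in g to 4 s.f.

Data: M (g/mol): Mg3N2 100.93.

n(Mg) = 7.120 mol
n(N2) = 4.358 mol
n/ν for Mg = 7.120/3 = 2.373
n/ν for N2 = 4.358/1 = 4.358
Smallest n/ν is Mg → limiting reagent.
n(Mg3N2) = (1/3) × 7.120 = 2.373 mol
mass = 2.373 × 100.93 = 239.5 g

239.5 g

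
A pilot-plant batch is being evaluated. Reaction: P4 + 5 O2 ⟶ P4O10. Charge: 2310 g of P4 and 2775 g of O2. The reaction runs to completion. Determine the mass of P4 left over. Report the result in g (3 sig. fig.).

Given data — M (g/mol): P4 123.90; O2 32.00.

161 g

n(P4) = 2310 / 123.90 = 18.64 mol
n(O2) = 2775 / 32.00 = 86.72 mol
n/ν for P4 = 18.64/1 = 18.64
n/ν for O2 = 86.72/5 = 17.34
Smallest n/ν is O2 → limiting reagent.
P4 consumed = (1/5) × 86.72 = 17.34 mol
P4 remaining = 18.64 − 17.34 = 1.300 mol
mass = 1.300 × 123.90 = 161.1 g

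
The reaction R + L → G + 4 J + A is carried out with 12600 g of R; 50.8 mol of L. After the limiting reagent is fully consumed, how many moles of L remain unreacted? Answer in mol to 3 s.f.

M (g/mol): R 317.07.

11.1 mol

n(R) = 12600 / 317.07 = 39.74 mol
n(L) = 50.80 mol
n/ν for R = 39.74/1 = 39.74
n/ν for L = 50.80/1 = 50.80
Smallest n/ν is R → limiting reagent.
L consumed = (1/1) × 39.74 = 39.74 mol
L remaining = 50.80 − 39.74 = 11.06 mol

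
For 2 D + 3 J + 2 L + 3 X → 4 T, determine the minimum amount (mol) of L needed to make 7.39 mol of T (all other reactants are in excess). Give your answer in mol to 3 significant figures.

3.70 mol

n(T) = 7.390 mol
n(L) = (2/4) × 7.390 = 3.695 mol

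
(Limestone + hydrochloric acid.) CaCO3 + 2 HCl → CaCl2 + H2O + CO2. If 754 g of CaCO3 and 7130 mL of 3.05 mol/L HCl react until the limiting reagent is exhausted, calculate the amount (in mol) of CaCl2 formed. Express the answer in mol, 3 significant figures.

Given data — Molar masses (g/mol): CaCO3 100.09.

7.53 mol

n(CaCO3) = 754.0 / 100.09 = 7.533 mol
n(HCl) = 3.05 × 7130/1000 = 21.75 mol
n/ν for CaCO3 = 7.533/1 = 7.533
n/ν for HCl = 21.75/2 = 10.88
Smallest n/ν is CaCO3 → limiting reagent.
n(CaCl2) = (1/1) × 7.533 = 7.533 mol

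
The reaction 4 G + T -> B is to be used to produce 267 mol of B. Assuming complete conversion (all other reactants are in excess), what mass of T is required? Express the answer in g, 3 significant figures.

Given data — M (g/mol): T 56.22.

n(B) = 267.0 mol
n(T) = (1/1) × 267.0 = 267.0 mol
mass = 267.0 × 56.22 = 15010 g

15000 g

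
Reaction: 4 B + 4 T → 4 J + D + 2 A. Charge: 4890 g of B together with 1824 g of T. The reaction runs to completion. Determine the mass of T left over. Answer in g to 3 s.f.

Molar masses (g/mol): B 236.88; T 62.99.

n(B) = 4890 / 236.88 = 20.64 mol
n(T) = 1824 / 62.99 = 28.96 mol
n/ν for B = 20.64/4 = 5.160
n/ν for T = 28.96/4 = 7.240
Smallest n/ν is B → limiting reagent.
T consumed = (4/4) × 20.64 = 20.64 mol
T remaining = 28.96 − 20.64 = 8.320 mol
mass = 8.320 × 62.99 = 524.1 g

524 g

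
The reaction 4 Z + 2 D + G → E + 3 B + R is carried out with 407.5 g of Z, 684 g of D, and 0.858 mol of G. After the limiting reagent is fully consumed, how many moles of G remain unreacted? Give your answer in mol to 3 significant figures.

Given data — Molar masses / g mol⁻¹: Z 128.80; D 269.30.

0.0670 mol

n(Z) = 407.5 / 128.80 = 3.164 mol
n(D) = 684.0 / 269.30 = 2.540 mol
n(G) = 0.8580 mol
n/ν for Z = 3.164/4 = 0.7910
n/ν for D = 2.540/2 = 1.270
n/ν for G = 0.8580/1 = 0.8580
Smallest n/ν is Z → limiting reagent.
G consumed = (1/4) × 3.164 = 0.7910 mol
G remaining = 0.8580 − 0.7910 = 0.06700 mol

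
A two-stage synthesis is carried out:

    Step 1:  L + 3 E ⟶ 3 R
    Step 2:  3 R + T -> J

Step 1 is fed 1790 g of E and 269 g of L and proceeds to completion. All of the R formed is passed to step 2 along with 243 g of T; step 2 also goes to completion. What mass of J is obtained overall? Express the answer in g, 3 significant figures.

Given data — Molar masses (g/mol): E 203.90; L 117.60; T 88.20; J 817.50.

1870 g

Step 1:
n(E) = 1790 / 203.90 = 8.779 mol
n(L) = 269.0 / 117.60 = 2.287 mol
n/ν for E = 8.779/3 = 2.926
n/ν for L = 2.287/1 = 2.287
Smallest n/ν is L → limiting reagent.
n(R) produced = (3/1) × 2.287 = 6.861 mol
Step 2:
n(R) available = 6.861 mol
n(T) = 243.0 / 88.20 = 2.755 mol
n/ν for R = 6.861/3 = 2.287
n/ν for T = 2.755/1 = 2.755
Smallest n/ν is R → limiting reagent.
n(J) = (1/3) × 6.861 = 2.287 mol
mass = 2.287 × 817.50 = 1870 g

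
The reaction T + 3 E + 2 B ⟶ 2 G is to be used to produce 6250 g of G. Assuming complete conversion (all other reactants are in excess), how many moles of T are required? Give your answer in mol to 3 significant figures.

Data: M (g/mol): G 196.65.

n(G) = 6250 / 196.65 = 31.78 mol
n(T) = (1/2) × 31.78 = 15.89 mol

15.9 mol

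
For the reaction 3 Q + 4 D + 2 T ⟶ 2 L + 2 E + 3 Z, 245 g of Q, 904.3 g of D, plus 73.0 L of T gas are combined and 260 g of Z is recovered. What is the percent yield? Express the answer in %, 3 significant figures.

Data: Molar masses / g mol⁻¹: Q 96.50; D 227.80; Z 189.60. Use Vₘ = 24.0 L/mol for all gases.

n(Q) = 245.0 / 96.50 = 2.539 mol
n(D) = 904.3 / 227.80 = 3.970 mol
n(T) = 73.00 / 24.0 = 3.042 mol
n/ν for Q = 2.539/3 = 0.8463
n/ν for D = 3.970/4 = 0.9925
n/ν for T = 3.042/2 = 1.521
Smallest n/ν is Q → limiting reagent.
theoretical n(Z) = (3/3) × 2.539 = 2.539 mol → 481.4 g
% yield = 260 / 481.4 × 100 = 54.01 %

54.0 %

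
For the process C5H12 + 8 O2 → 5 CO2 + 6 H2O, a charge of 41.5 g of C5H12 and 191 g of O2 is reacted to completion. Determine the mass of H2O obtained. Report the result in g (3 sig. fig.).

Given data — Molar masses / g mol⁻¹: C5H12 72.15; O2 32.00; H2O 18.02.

62.2 g

n(C5H12) = 41.50 / 72.15 = 0.5752 mol
n(O2) = 191.0 / 32.00 = 5.969 mol
n/ν for C5H12 = 0.5752/1 = 0.5752
n/ν for O2 = 5.969/8 = 0.7461
Smallest n/ν is C5H12 → limiting reagent.
n(H2O) = (6/1) × 0.5752 = 3.451 mol
mass = 3.451 × 18.02 = 62.19 g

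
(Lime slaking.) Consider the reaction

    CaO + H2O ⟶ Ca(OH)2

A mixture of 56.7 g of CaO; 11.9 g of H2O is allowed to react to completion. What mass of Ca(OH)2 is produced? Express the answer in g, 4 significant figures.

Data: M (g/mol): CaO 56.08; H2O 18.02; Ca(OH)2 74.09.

48.93 g

n(CaO) = 56.70 / 56.08 = 1.011 mol
n(H2O) = 11.90 / 18.02 = 0.6604 mol
n/ν → CaO: 1.011, H2O: 0.6604; H2O is limiting.
n(Ca(OH)2) = (1/1) × 0.6604 = 0.6604 mol
mass = 0.6604 × 74.09 = 48.93 g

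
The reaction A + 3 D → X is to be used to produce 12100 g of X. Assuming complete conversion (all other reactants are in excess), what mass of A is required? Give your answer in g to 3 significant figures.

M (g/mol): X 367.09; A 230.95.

n(X) = 12100 / 367.09 = 32.96 mol
n(A) = (1/1) × 32.96 = 32.96 mol
mass = 32.96 × 230.95 = 7612 g

7610 g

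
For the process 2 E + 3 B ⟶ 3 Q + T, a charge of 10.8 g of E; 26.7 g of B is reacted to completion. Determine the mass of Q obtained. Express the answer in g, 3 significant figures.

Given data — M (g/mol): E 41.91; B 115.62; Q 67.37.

n(E) = 10.80 / 41.91 = 0.2577 mol
n(B) = 26.70 / 115.62 = 0.2309 mol
n/ν for E = 0.2577/2 = 0.1289
n/ν for B = 0.2309/3 = 0.07697
Smallest n/ν is B → limiting reagent.
n(Q) = (3/3) × 0.2309 = 0.2309 mol
mass = 0.2309 × 67.37 = 15.56 g

15.6 g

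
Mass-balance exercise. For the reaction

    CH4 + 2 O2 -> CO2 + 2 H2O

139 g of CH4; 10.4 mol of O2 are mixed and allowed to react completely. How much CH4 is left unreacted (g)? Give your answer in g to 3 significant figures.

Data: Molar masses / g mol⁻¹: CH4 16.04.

n(CH4) = 139.0 / 16.04 = 8.666 mol
n(O2) = 10.40 mol
n/ν for CH4 = 8.666/1 = 8.666
n/ν for O2 = 10.40/2 = 5.200
Smallest n/ν is O2 → limiting reagent.
CH4 consumed = (1/2) × 10.40 = 5.200 mol
CH4 remaining = 8.666 − 5.200 = 3.466 mol
mass = 3.466 × 16.04 = 55.59 g

55.6 g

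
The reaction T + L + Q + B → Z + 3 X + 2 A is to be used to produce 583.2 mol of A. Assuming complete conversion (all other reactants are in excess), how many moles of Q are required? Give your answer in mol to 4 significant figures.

291.6 mol

n(A) = 583.2 mol
n(Q) = (1/2) × 583.2 = 291.6 mol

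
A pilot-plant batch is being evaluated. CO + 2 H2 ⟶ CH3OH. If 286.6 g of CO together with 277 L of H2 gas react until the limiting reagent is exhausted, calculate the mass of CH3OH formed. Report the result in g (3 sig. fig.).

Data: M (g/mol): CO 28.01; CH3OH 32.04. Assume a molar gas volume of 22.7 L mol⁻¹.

n(CO) = 286.6 / 28.01 = 10.23 mol
n(H2) = 277.0 / 22.7 = 12.20 mol
n/ν for CO = 10.23/1 = 10.23
n/ν for H2 = 12.20/2 = 6.100
Smallest n/ν is H2 → limiting reagent.
n(CH3OH) = (1/2) × 12.20 = 6.100 mol
mass = 6.100 × 32.04 = 195.4 g

195 g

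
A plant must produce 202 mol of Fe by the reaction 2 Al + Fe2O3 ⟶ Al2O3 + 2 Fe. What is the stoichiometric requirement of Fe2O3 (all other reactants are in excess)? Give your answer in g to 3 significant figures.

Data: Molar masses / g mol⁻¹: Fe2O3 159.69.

n(Fe) = 202.0 mol
n(Fe2O3) = (1/2) × 202.0 = 101.0 mol
mass = 101.0 × 159.69 = 16130 g

16100 g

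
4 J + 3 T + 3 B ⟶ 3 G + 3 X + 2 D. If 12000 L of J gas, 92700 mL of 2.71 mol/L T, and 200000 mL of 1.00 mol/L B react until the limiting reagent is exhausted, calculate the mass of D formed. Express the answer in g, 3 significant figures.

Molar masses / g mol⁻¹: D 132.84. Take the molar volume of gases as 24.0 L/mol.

17700 g

n(J) = 12000 / 24.0 = 500.0 mol
n(T) = 2.71 × 92700/1000 = 251.2 mol
n(B) = 1.00 × 200000/1000 = 200.0 mol
n/ν → J: 125.0, T: 83.73, B: 66.67; B is limiting.
n(D) = (2/3) × 200.0 = 133.3 mol
mass = 133.3 × 132.84 = 17710 g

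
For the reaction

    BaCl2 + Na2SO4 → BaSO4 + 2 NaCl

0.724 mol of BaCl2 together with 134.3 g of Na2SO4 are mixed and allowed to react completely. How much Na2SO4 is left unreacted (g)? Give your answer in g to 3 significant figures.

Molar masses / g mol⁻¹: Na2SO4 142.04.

n(BaCl2) = 0.7240 mol
n(Na2SO4) = 134.3 / 142.04 = 0.9455 mol
n/ν for BaCl2 = 0.7240/1 = 0.7240
n/ν for Na2SO4 = 0.9455/1 = 0.9455
Smallest n/ν is BaCl2 → limiting reagent.
Na2SO4 consumed = (1/1) × 0.7240 = 0.7240 mol
Na2SO4 remaining = 0.9455 − 0.7240 = 0.2215 mol
mass = 0.2215 × 142.04 = 31.46 g

31.5 g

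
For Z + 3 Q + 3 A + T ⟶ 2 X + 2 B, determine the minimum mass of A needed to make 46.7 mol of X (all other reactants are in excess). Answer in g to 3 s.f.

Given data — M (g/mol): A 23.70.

1660 g

n(X) = 46.70 mol
n(A) = (3/2) × 46.70 = 70.05 mol
mass = 70.05 × 23.70 = 1660 g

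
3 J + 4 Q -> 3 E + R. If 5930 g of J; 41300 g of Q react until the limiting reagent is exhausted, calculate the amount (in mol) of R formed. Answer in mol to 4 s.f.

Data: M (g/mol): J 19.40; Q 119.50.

86.40 mol

n(J) = 5930 / 19.40 = 305.7 mol
n(Q) = 41300 / 119.50 = 345.6 mol
n/ν for J = 305.7/3 = 101.9
n/ν for Q = 345.6/4 = 86.40
Smallest n/ν is Q → limiting reagent.
n(R) = (1/4) × 345.6 = 86.40 mol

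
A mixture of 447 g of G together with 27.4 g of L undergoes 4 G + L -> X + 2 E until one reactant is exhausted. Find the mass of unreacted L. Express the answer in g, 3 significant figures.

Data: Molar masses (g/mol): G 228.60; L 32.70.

n(G) = 447.0 / 228.60 = 1.955 mol
n(L) = 27.40 / 32.70 = 0.8379 mol
n/ν for G = 1.955/4 = 0.4888
n/ν for L = 0.8379/1 = 0.8379
Smallest n/ν is G → limiting reagent.
L consumed = (1/4) × 1.955 = 0.4888 mol
L remaining = 0.8379 − 0.4888 = 0.3491 mol
mass = 0.3491 × 32.70 = 11.42 g

11.4 g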